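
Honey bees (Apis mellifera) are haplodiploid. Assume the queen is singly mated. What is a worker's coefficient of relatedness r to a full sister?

0.75

Haplodiploid full sisters inherit their father's entire haploid genome identically (contributing 1/2) and on average half of their mother's contribution (1/2 · 1/2 = 1/4); r = 1/2 + 1/4 = 3/4.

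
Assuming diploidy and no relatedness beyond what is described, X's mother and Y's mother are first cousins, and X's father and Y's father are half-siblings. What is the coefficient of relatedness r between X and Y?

With two independent routes of shared ancestry, r is the sum of the two contributions.
X and Y are related in two ways: second cousins through their mothers (r = 1/32) and half first cousins through their fathers (r = 1/16).
r = 1/32 + 1/16 = 0.09375.

0.09375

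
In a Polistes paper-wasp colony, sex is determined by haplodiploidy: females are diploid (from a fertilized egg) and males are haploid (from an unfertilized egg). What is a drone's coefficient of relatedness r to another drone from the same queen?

0.5

Haploid brothers each carry a random half of the queen's diploid genome, so on average they share half: r = 1/2.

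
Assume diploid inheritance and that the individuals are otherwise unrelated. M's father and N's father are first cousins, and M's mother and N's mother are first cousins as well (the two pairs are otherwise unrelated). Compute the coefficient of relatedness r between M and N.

0.0625

Independent pedigree routes through distinct common ancestors add.
M and N are related in two ways: second cousins through their fathers (r = 1/32) and second cousins through their mothers (r = 1/32).
r = 1/32 + 1/32 = 1/16 = 0.0625.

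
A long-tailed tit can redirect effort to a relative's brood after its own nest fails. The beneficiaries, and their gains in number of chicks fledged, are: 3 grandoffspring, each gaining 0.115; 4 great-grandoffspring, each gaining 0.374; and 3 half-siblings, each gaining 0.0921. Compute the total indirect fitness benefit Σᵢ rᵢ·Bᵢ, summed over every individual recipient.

0.342325

r to a grandoffspring = 0.25 (two parent–offspring links: r = (1/2)^2 = 1/4).
r to a great-grandoffspring = 0.125 (three parent–offspring links: r = (1/2)^3 = 1/8).
r to a half-sibling = 0.25 (half-sibs share one parent — one path of length 2: r = (1/2)^2 = 1/4).
Summing one r·B term per recipient: 3·0.25·0.115 + 4·0.125·0.374 + 3·0.25·0.0921 = 0.342325.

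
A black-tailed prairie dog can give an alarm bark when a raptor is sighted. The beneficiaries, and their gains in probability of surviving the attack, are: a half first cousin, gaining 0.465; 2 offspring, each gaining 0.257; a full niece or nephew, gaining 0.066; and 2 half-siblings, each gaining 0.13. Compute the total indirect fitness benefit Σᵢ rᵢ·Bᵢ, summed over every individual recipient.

0.3675625

r to a half first cousin = 0.0625 (half first cousins share one grandparent — one path of length 4: r = (1/2)^4 = 1/16).
r to an offspring = 1/2 (one parent–offspring link: r = (1/2)^1 = 1/2).
r to a full niece or nephew = 0.25 (full aunt/uncle↔niece/nephew: two paths of length 3 through the shared grandparent pair: r = 2·(1/2)^3 = 1/4).
r to a half-sibling = 1/4 (half-sibs share one parent — one path of length 2: r = (1/2)^2 = 1/4).
Summing one r·B term per recipient: 1·0.0625·0.465 + 2·0.5·0.257 + 1·0.25·0.066 + 2·0.25·0.13 = 0.3675625.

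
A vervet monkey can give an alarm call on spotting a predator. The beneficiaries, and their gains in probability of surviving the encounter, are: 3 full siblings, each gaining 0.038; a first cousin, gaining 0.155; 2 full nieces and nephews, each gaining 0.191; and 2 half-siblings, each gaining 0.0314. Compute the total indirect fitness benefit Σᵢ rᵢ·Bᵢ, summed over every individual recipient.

0.187575

r to a full sibling = 0.5 (full sibs share both parents — two paths of length 2: r = 2·(1/2)^2 = 1/2).
r to a first cousin = 0.125 (first cousins share one grandparent pair — two paths of length 4: r = 2·(1/2)^4 = 1/8).
r to a full niece or nephew = 0.25 (full aunt/uncle↔niece/nephew: two paths of length 3 through the shared grandparent pair: r = 2·(1/2)^3 = 1/4).
r to a half-sibling = 1/4 (half-sibs share one parent — one path of length 2: r = (1/2)^2 = 1/4).
Summing one r·B term per recipient: 3·0.5·0.038 + 1·0.125·0.155 + 2·0.25·0.191 + 2·0.25·0.0314 = 0.187575.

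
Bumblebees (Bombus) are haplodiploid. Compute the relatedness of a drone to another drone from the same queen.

0.5

Haploid brothers each carry a random half of the queen's diploid genome, so on average they share half: r = 1/2.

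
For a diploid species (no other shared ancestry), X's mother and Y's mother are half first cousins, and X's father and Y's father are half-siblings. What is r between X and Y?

Independent pedigree routes through distinct common ancestors add.
X and Y are related in two ways: half second cousins through their mothers (r = 1/64) and half first cousins through their fathers (r = 1/16).
r = 1/64 + 1/16 = 5/64 = 0.078125.

0.078125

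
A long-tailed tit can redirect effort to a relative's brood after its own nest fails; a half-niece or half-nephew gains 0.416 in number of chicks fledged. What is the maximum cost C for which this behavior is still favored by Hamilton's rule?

r to a half-niece or half-nephew = 0.125 (half-aunt/uncle↔niece/nephew: one path of length 3: r = (1/2)^3 = 1/8).
Hamilton's rule: n·r·B > C, so the trait is favored while C < n·r·B = 1·0.125·0.416 = 0.052.

0.052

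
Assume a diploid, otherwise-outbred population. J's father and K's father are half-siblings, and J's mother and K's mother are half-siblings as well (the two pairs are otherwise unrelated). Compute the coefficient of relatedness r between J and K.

0.125

Wright's path rule: contributions from independent ancestry routes add.
J and K are related in two ways: half first cousins through their fathers (r = 1/16) and half first cousins through their mothers (r = 1/16).
r = 1/16 + 1/16 = 0.125.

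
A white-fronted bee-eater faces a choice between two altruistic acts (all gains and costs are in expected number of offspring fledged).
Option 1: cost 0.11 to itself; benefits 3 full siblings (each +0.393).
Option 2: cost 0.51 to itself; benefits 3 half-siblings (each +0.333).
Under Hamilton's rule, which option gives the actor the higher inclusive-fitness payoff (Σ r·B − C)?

Option 1: r to a full sibling = 0.5.
Option 1: Σ r·B − C = (3·0.5·0.393) − 0.11 = 0.4795.
Option 2: r to a half-sibling = 0.25.
Option 2: Σ r·B − C = (3·0.25·0.333) − 0.51 = -0.26025.
Option 1 has the higher net inclusive-fitness payoff.

Option 1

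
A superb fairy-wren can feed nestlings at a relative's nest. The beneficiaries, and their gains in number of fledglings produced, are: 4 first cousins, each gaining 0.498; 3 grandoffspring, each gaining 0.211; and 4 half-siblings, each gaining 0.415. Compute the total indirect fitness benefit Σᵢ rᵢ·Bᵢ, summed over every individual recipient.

0.82225

r to a first cousin = 1/8 (first cousins share one grandparent pair — two paths of length 4: r = 2·(1/2)^4 = 1/8).
r to a grandoffspring = 0.25 (two parent–offspring links: r = (1/2)^2 = 1/4).
r to a half-sibling = 1/4 (half-sibs share one parent — one path of length 2: r = (1/2)^2 = 1/4).
Summing one r·B term per recipient: 4·0.125·0.498 + 3·0.25·0.211 + 4·0.25·0.415 = 0.82225.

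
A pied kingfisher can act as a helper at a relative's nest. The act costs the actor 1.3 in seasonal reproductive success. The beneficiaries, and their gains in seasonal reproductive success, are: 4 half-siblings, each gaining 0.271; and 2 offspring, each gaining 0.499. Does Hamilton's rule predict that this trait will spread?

No

Hamilton's rule: the trait is favored when the sum of r·B over every recipient exceeds the actor's cost C.
r to a half-sibling = 1/4 (half-sibs share one parent — one path of length 2: r = (1/2)^2 = 1/4).
r to an offspring = 1/2 (one parent–offspring link: r = (1/2)^1 = 1/2).
Summing one r·B term per recipient: 4·0.25·0.271 + 2·0.5·0.499 = 0.77.
0.77 < 1.3: the indirect benefit is less than the cost.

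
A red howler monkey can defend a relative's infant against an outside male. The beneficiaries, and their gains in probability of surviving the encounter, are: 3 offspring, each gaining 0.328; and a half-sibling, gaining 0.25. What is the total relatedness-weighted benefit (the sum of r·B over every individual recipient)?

0.5545

r to an offspring = 0.5 (one parent–offspring link: r = (1/2)^1 = 1/2).
r to a half-sibling = 1/4 (half-sibs share one parent — one path of length 2: r = (1/2)^2 = 1/4).
Summing one r·B term per recipient: 3·0.5·0.328 + 1·0.25·0.25 = 0.5545.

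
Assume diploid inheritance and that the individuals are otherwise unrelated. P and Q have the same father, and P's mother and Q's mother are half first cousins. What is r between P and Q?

0.265625

Relatedness sums over independent paths through distinct common ancestors.
P and Q are related in two ways: half-sibs through their shared father (r = 1/4) and half second cousins through their mothers (r = 1/64).
r = 1/4 + 1/64 = 17/64 = 0.265625.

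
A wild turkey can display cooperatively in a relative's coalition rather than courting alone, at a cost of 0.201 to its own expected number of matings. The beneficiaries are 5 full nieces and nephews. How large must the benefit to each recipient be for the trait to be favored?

0.1608

r to a full niece or nephew = 0.25 (full aunt/uncle↔niece/nephew: two paths of length 3 through the shared grandparent pair: r = 2·(1/2)^3 = 1/4).
Hamilton's rule with n recipients of equal r: n·r·B > C, so B > C/(n·r) = 0.201/(5·0.25) = 0.1608.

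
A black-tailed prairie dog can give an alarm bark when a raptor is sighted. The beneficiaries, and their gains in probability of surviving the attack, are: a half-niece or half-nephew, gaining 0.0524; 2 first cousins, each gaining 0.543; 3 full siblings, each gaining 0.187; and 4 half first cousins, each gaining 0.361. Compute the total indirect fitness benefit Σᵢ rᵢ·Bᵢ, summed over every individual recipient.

0.51305

r to a half-niece or half-nephew = 0.125 (half-aunt/uncle↔niece/nephew: one path of length 3: r = (1/2)^3 = 1/8).
r to a first cousin = 0.125 (first cousins share one grandparent pair — two paths of length 4: r = 2·(1/2)^4 = 1/8).
r to a full sibling = 0.5 (full sibs share both parents — two paths of length 2: r = 2·(1/2)^2 = 1/2).
r to a half first cousin = 1/16 (half first cousins share one grandparent — one path of length 4: r = (1/2)^4 = 1/16).
Summing one r·B term per recipient: 1·0.125·0.0524 + 2·0.125·0.543 + 3·0.5·0.187 + 4·0.0625·0.361 = 0.51305.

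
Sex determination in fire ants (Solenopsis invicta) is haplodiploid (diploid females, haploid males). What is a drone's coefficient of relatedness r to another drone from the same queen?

0.5

Haploid brothers each carry a random half of the queen's diploid genome, so on average they share half: r = 1/2.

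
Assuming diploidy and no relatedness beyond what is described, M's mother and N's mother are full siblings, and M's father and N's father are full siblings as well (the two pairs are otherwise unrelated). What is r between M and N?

Wright's path rule: contributions from independent ancestry routes add.
M and N are related in two ways: first cousins through their mothers (r = 1/8) and first cousins through their fathers (r = 1/8) — i.e. double first cousins.
r = 1/8 + 1/8 = 0.25.

0.25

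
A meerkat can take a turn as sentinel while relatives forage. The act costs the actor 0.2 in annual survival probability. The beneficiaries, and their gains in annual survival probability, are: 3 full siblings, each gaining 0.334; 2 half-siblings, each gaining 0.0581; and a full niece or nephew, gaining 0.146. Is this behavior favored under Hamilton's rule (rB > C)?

Hamilton's rule: the trait is favored when the sum of r·B over every recipient exceeds the actor's cost C.
r to a full sibling = 0.5 (full sibs share both parents — two paths of length 2: r = 2·(1/2)^2 = 1/2).
r to a half-sibling = 0.25 (half-sibs share one parent — one path of length 2: r = (1/2)^2 = 1/4).
r to a full niece or nephew = 0.25 (full aunt/uncle↔niece/nephew: two paths of length 3 through the shared grandparent pair: r = 2·(1/2)^3 = 1/4).
Summing one r·B term per recipient: 3·0.5·0.334 + 2·0.25·0.0581 + 1·0.25·0.146 = 0.56655.
0.56655 > 0.2: the indirect benefit exceeds the cost.

Yes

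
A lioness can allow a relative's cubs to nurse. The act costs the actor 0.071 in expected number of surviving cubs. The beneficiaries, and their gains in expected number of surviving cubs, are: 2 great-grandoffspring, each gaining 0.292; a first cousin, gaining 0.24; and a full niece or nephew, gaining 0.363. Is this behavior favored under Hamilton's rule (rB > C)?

Hamilton's rule: the trait is favored when the sum of r·B over every recipient exceeds the actor's cost C.
r to a great-grandoffspring = 1/8 (three parent–offspring links: r = (1/2)^3 = 1/8).
r to a first cousin = 1/8 (first cousins share one grandparent pair — two paths of length 4: r = 2·(1/2)^4 = 1/8).
r to a full niece or nephew = 0.25 (full aunt/uncle↔niece/nephew: two paths of length 3 through the shared grandparent pair: r = 2·(1/2)^3 = 1/4).
Summing one r·B term per recipient: 2·0.125·0.292 + 1·0.125·0.24 + 1·0.25·0.363 = 0.19375.
0.19375 > 0.071: the indirect benefit exceeds the cost.

Yes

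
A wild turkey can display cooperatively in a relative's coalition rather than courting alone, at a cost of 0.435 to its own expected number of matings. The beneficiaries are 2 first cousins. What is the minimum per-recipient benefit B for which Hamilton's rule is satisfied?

1.74

r to a first cousin = 0.125 (first cousins share one grandparent pair — two paths of length 4: r = 2·(1/2)^4 = 1/8).
Hamilton's rule with n recipients of equal r: n·r·B > C, so B > C/(n·r) = 0.435/(2·0.125) = 1.74.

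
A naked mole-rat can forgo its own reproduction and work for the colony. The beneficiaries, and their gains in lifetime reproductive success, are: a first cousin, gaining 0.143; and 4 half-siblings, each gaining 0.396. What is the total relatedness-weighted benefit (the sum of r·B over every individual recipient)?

0.413875

r to a first cousin = 1/8 (first cousins share one grandparent pair — two paths of length 4: r = 2·(1/2)^4 = 1/8).
r to a half-sibling = 1/4 (half-sibs share one parent — one path of length 2: r = (1/2)^2 = 1/4).
Summing one r·B term per recipient: 1·0.125·0.143 + 4·0.25·0.396 = 0.413875.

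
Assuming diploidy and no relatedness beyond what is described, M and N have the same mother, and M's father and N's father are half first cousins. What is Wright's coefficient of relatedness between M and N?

0.265625

Wright's path rule: contributions from independent ancestry routes add.
M and N are related in two ways: half-sibs through their shared mother (r = 1/4) and half second cousins through their fathers (r = 1/64).
r = 1/4 + 1/64 = 0.265625.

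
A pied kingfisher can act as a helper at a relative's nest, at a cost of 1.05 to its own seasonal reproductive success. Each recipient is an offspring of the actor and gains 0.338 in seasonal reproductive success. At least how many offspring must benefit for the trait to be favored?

r to an offspring = 0.5 (one parent–offspring link: r = (1/2)^1 = 1/2).
Hamilton's rule: n·r·B > C  ⇒  n > C/(r·B) = 1.05/(0.5·0.338) = 6.213.
The smallest integer exceeding 6.213 is 7.

7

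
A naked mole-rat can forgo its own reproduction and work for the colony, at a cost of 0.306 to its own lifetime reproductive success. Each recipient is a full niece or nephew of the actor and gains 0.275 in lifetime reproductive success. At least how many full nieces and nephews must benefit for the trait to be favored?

r to a full niece or nephew = 0.25 (full aunt/uncle↔niece/nephew: two paths of length 3 through the shared grandparent pair: r = 2·(1/2)^3 = 1/4).
Hamilton's rule: n·r·B > C  ⇒  n > C/(r·B) = 0.306/(0.25·0.275) = 4.451.
The smallest integer exceeding 4.451 is 5.

5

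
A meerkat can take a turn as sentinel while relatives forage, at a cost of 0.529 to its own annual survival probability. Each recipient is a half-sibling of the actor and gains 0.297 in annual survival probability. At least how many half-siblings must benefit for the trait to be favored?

r to a half-sibling = 1/4 (half-sibs share one parent — one path of length 2: r = (1/2)^2 = 1/4).
Hamilton's rule: n·r·B > C  ⇒  n > C/(r·B) = 0.529/(0.25·0.297) = 7.125.
The smallest integer exceeding 7.125 is 8.

8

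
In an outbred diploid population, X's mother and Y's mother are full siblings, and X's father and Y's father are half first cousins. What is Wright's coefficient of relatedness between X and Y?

Independent pedigree routes through distinct common ancestors add.
X and Y are related in two ways: first cousins through their mothers (r = 1/8) and half second cousins through their fathers (r = 1/64).
r = 1/8 + 1/64 = 0.140625.

0.140625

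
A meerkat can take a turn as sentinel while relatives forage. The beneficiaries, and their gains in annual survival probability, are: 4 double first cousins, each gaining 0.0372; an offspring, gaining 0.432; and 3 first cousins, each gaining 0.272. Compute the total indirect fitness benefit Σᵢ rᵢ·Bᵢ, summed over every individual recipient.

r to a double first cousin = 0.25 (double first cousins share both grandparent pairs — four paths of length 4: r = 4·(1/2)^4 = 1/4).
r to an offspring = 1/2 (one parent–offspring link: r = (1/2)^1 = 1/2).
r to a first cousin = 0.125 (first cousins share one grandparent pair — two paths of length 4: r = 2·(1/2)^4 = 1/8).
Summing one r·B term per recipient: 4·0.25·0.0372 + 1·0.5·0.432 + 3·0.125·0.272 = 0.3552.

0.3552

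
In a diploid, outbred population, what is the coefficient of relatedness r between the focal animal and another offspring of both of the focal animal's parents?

Each parent–offspring link contributes a factor of 1/2, and independent paths through distinct common ancestors add.
Full sibs share both parents — two paths of length 2: r = 2·(1/2)^2 = 1/2.

0.5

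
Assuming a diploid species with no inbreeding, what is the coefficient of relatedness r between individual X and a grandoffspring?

0.25

Each parent–offspring link contributes a factor of 1/2, and independent paths through distinct common ancestors add.
Two parent–offspring links: r = (1/2)^2 = 1/4.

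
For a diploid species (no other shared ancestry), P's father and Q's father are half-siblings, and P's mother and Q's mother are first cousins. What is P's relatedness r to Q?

0.09375

Independent pedigree routes through distinct common ancestors add.
P and Q are related in two ways: half first cousins through their fathers (r = 1/16) and second cousins through their mothers (r = 1/32).
r = 1/16 + 1/32 = 0.09375.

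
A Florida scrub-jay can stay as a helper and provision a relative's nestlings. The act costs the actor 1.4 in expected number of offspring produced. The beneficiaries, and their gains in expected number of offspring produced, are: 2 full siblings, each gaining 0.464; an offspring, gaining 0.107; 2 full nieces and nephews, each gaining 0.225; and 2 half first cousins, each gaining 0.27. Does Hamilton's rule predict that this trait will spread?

Hamilton's rule: the trait is favored when the sum of r·B over every recipient exceeds the actor's cost C.
r to a full sibling = 1/2 (full sibs share both parents — two paths of length 2: r = 2·(1/2)^2 = 1/2).
r to an offspring = 1/2 (one parent–offspring link: r = (1/2)^1 = 1/2).
r to a full niece or nephew = 1/4 (full aunt/uncle↔niece/nephew: two paths of length 3 through the shared grandparent pair: r = 2·(1/2)^3 = 1/4).
r to a half first cousin = 1/16 (half first cousins share one grandparent — one path of length 4: r = (1/2)^4 = 1/16).
Summing one r·B term per recipient: 2·0.5·0.464 + 1·0.5·0.107 + 2·0.25·0.225 + 2·0.0625·0.27 = 0.66375.
0.66375 < 1.4: the indirect benefit is less than the cost.

No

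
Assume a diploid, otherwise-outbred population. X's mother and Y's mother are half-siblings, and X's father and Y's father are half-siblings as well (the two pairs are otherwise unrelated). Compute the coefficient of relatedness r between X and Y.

With two independent routes of shared ancestry, r is the sum of the two contributions.
X and Y are related in two ways: half first cousins through their mothers (r = 1/16) and half first cousins through their fathers (r = 1/16).
r = 1/16 + 1/16 = 0.125.

0.125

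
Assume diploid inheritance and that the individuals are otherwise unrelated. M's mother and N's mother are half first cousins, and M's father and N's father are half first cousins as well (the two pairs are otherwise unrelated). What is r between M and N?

Wright's path rule: contributions from independent ancestry routes add.
M and N are related in two ways: half second cousins through their mothers (r = 1/64) and half second cousins through their fathers (r = 1/64).
r = 1/64 + 1/64 = 1/32 = 0.03125.

0.03125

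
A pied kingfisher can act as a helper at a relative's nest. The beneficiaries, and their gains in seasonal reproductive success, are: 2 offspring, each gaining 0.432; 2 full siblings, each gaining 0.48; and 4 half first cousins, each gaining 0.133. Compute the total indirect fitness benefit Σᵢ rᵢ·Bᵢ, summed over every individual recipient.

0.94525

r to an offspring = 0.5 (one parent–offspring link: r = (1/2)^1 = 1/2).
r to a full sibling = 1/2 (full sibs share both parents — two paths of length 2: r = 2·(1/2)^2 = 1/2).
r to a half first cousin = 1/16 (half first cousins share one grandparent — one path of length 4: r = (1/2)^4 = 1/16).
Summing one r·B term per recipient: 2·0.5·0.432 + 2·0.5·0.48 + 4·0.0625·0.133 = 0.94525.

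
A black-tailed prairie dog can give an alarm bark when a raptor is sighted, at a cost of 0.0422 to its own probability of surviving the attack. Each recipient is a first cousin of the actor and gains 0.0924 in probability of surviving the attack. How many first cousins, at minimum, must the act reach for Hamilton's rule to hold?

4

r to a first cousin = 1/8 (first cousins share one grandparent pair — two paths of length 4: r = 2·(1/2)^4 = 1/8).
Hamilton's rule: n·r·B > C  ⇒  n > C/(r·B) = 0.0422/(0.125·0.0924) = 3.654.
The smallest integer exceeding 3.654 is 4.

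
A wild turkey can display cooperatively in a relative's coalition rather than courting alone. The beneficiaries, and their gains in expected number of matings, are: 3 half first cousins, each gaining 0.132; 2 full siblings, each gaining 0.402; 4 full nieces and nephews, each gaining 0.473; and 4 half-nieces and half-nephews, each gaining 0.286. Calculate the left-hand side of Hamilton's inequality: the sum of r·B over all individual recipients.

r to a half first cousin = 1/16 (half first cousins share one grandparent — one path of length 4: r = (1/2)^4 = 1/16).
r to a full sibling = 1/2 (full sibs share both parents — two paths of length 2: r = 2·(1/2)^2 = 1/2).
r to a full niece or nephew = 0.25 (full aunt/uncle↔niece/nephew: two paths of length 3 through the shared grandparent pair: r = 2·(1/2)^3 = 1/4).
r to a half-niece or half-nephew = 1/8 (half-aunt/uncle↔niece/nephew: one path of length 3: r = (1/2)^3 = 1/8).
Summing one r·B term per recipient: 3·0.0625·0.132 + 2·0.5·0.402 + 4·0.25·0.473 + 4·0.125·0.286 = 1.04275.

1.04275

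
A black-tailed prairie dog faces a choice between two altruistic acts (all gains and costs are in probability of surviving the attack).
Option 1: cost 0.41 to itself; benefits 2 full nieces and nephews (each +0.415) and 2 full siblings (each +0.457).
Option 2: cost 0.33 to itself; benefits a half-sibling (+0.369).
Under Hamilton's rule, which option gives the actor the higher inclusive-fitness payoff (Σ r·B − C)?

Option 1

Option 1: r to a full niece or nephew = 0.25.
Option 1: r to a full sibling = 0.5.
Option 1: Σ r·B − C = (2·0.25·0.415 + 2·0.5·0.457) − 0.41 = 0.2545.
Option 2: r to a half-sibling = 0.25.
Option 2: Σ r·B − C = (1·0.25·0.369) − 0.33 = -0.23775.
Option 1 has the higher net inclusive-fitness payoff.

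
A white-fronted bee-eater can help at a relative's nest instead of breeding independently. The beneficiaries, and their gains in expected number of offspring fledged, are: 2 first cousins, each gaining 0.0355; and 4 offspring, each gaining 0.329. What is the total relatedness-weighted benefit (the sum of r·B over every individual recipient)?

0.666875

r to a first cousin = 1/8 (first cousins share one grandparent pair — two paths of length 4: r = 2·(1/2)^4 = 1/8).
r to an offspring = 1/2 (one parent–offspring link: r = (1/2)^1 = 1/2).
Summing one r·B term per recipient: 2·0.125·0.0355 + 4·0.5·0.329 = 0.666875.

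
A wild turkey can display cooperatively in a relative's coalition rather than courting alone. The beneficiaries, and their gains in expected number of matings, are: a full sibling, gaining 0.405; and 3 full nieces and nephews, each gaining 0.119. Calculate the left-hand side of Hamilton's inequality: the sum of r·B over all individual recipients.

r to a full sibling = 1/2 (full sibs share both parents — two paths of length 2: r = 2·(1/2)^2 = 1/2).
r to a full niece or nephew = 1/4 (full aunt/uncle↔niece/nephew: two paths of length 3 through the shared grandparent pair: r = 2·(1/2)^3 = 1/4).
Summing one r·B term per recipient: 1·0.5·0.405 + 3·0.25·0.119 = 0.29175.

0.29175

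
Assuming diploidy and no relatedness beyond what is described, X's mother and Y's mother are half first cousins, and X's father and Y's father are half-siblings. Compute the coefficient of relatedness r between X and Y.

0.078125

Independent pedigree routes through distinct common ancestors add.
X and Y are related in two ways: half second cousins through their mothers (r = 1/64) and half first cousins through their fathers (r = 1/16).
r = 1/64 + 1/16 = 5/64 = 0.078125.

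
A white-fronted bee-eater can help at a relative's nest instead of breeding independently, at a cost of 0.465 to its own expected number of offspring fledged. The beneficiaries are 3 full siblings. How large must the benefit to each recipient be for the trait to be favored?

r to a full sibling = 0.5 (full sibs share both parents — two paths of length 2: r = 2·(1/2)^2 = 1/2).
Hamilton's rule with n recipients of equal r: n·r·B > C, so B > C/(n·r) = 0.465/(3·0.5) = 0.31.

0.31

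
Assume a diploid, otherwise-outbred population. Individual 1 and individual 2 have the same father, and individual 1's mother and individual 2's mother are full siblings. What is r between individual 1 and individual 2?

0.375

With two independent routes of shared ancestry, r is the sum of the two contributions.
Individual 1 and individual 2 are related in two ways: half-sibs through their shared father (r = 1/4) and first cousins through their mothers (r = 1/8).
r = 1/4 + 1/8 = 3/8 = 0.375.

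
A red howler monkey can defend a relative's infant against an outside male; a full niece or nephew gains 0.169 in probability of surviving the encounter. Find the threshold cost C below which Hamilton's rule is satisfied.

r to a full niece or nephew = 1/4 (full aunt/uncle↔niece/nephew: two paths of length 3 through the shared grandparent pair: r = 2·(1/2)^3 = 1/4).
Hamilton's rule: n·r·B > C, so the trait is favored while C < n·r·B = 1·0.25·0.169 = 0.04225.

0.04225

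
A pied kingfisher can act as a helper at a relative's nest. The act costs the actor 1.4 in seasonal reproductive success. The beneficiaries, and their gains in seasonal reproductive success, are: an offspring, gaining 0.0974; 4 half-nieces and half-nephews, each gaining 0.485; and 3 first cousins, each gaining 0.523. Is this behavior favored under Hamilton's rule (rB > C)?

Hamilton's rule: the trait is favored when the sum of r·B over every recipient exceeds the actor's cost C.
r to an offspring = 1/2 (one parent–offspring link: r = (1/2)^1 = 1/2).
r to a half-niece or half-nephew = 0.125 (half-aunt/uncle↔niece/nephew: one path of length 3: r = (1/2)^3 = 1/8).
r to a first cousin = 1/8 (first cousins share one grandparent pair — two paths of length 4: r = 2·(1/2)^4 = 1/8).
Summing one r·B term per recipient: 1·0.5·0.0974 + 4·0.125·0.485 + 3·0.125·0.523 = 0.487325.
0.487325 < 1.4: the indirect benefit is less than the cost.

No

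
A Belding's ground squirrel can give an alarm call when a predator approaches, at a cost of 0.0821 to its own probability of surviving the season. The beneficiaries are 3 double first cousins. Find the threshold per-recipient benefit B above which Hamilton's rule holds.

r to a double first cousin = 0.25 (double first cousins share both grandparent pairs — four paths of length 4: r = 4·(1/2)^4 = 1/4).
Hamilton's rule with n recipients of equal r: n·r·B > C, so B > C/(n·r) = 0.0821/(3·0.25) = 0.1095.

0.1095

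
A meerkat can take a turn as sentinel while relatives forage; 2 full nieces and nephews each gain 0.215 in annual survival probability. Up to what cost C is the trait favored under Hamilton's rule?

0.1075

r to a full niece or nephew = 0.25 (full aunt/uncle↔niece/nephew: two paths of length 3 through the shared grandparent pair: r = 2·(1/2)^3 = 1/4).
Hamilton's rule: n·r·B > C, so the trait is favored while C < n·r·B = 2·0.25·0.215 = 0.1075.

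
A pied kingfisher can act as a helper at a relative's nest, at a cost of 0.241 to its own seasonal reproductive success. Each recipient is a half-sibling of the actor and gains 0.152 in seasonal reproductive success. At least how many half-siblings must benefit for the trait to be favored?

r to a half-sibling = 0.25 (half-sibs share one parent — one path of length 2: r = (1/2)^2 = 1/4).
Hamilton's rule: n·r·B > C  ⇒  n > C/(r·B) = 0.241/(0.25·0.152) = 6.342.
The smallest integer exceeding 6.342 is 7.

7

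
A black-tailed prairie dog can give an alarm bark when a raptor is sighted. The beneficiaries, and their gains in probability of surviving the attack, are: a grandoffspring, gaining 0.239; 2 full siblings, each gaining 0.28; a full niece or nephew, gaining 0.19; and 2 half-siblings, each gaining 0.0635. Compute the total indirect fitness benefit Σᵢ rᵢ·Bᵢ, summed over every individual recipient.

0.419

r to a grandoffspring = 0.25 (two parent–offspring links: r = (1/2)^2 = 1/4).
r to a full sibling = 0.5 (full sibs share both parents — two paths of length 2: r = 2·(1/2)^2 = 1/2).
r to a full niece or nephew = 0.25 (full aunt/uncle↔niece/nephew: two paths of length 3 through the shared grandparent pair: r = 2·(1/2)^3 = 1/4).
r to a half-sibling = 1/4 (half-sibs share one parent — one path of length 2: r = (1/2)^2 = 1/4).
Summing one r·B term per recipient: 1·0.25·0.239 + 2·0.5·0.28 + 1·0.25·0.19 + 2·0.25·0.0635 = 0.419.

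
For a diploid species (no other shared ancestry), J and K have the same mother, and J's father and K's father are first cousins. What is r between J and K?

0.28125

Wright's path rule: contributions from independent ancestry routes add.
J and K are related in two ways: half-sibs through their shared mother (r = 1/4) and second cousins through their fathers (r = 1/32).
r = 1/4 + 1/32 = 9/32 = 0.28125.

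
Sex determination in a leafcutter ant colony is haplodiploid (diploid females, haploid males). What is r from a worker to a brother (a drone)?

0.25

Her haploid brother carries none of their father's genes and a random half of their mother's genome; that half matches the maternal half of her own genome with probability 1/2: r = 1/2 · 1/2 = 1/4.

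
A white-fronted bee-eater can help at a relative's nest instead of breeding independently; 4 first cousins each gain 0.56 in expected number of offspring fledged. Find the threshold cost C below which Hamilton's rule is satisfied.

r to a first cousin = 1/8 (first cousins share one grandparent pair — two paths of length 4: r = 2·(1/2)^4 = 1/8).
Hamilton's rule: n·r·B > C, so the trait is favored while C < n·r·B = 4·0.125·0.56 = 0.28.

0.28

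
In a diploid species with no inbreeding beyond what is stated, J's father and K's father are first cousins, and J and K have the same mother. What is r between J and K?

Wright's path rule: contributions from independent ancestry routes add.
J and K are related in two ways: second cousins through their fathers (r = 1/32) and half-sibs through their shared mother (r = 1/4).
r = 1/32 + 1/4 = 0.28125.

0.28125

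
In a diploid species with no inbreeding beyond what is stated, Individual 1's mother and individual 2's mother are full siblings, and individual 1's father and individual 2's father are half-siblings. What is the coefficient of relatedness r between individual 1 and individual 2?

0.1875

Relatedness sums over independent paths through distinct common ancestors.
Individual 1 and individual 2 are related in two ways: first cousins through their mothers (r = 1/8) and half first cousins through their fathers (r = 1/16).
r = 1/8 + 1/16 = 0.1875.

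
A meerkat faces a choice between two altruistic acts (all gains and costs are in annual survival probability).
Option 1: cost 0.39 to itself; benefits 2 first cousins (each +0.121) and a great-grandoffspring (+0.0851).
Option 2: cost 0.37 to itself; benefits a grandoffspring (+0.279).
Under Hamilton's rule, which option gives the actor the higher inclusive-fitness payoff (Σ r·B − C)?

Option 2

Option 1: r to a first cousin = 0.125.
Option 1: r to a great-grandoffspring = 0.125.
Option 1: Σ r·B − C = (2·0.125·0.121 + 1·0.125·0.0851) − 0.39 = -0.3491125.
Option 2: r to a grandoffspring = 0.25.
Option 2: Σ r·B − C = (1·0.25·0.279) − 0.37 = -0.30025.
Option 2 has the higher net inclusive-fitness payoff.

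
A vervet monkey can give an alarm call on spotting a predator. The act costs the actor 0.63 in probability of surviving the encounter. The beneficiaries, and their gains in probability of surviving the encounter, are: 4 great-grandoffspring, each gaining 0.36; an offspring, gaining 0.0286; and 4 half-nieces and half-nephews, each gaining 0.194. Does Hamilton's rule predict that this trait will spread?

Hamilton's rule: the trait is favored when the sum of r·B over every recipient exceeds the actor's cost C.
r to a great-grandoffspring = 0.125 (three parent–offspring links: r = (1/2)^3 = 1/8).
r to an offspring = 1/2 (one parent–offspring link: r = (1/2)^1 = 1/2).
r to a half-niece or half-nephew = 1/8 (half-aunt/uncle↔niece/nephew: one path of length 3: r = (1/2)^3 = 1/8).
Summing one r·B term per recipient: 4·0.125·0.36 + 1·0.5·0.0286 + 4·0.125·0.194 = 0.2913.
0.2913 < 0.63: the indirect benefit is less than the cost.

No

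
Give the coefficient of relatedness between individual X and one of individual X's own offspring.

Each parent–offspring link contributes a factor of 1/2, and independent paths through distinct common ancestors add.
One parent–offspring link: r = (1/2)^1 = 1/2.

0.5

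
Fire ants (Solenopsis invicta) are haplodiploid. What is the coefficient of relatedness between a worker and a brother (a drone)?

Her haploid brother carries none of their father's genes and a random half of their mother's genome; that half matches the maternal half of her own genome with probability 1/2: r = 1/2 · 1/2 = 1/4.

0.25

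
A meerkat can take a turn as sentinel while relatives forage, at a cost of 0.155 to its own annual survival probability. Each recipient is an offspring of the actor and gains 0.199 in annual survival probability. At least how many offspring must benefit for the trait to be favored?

2

r to an offspring = 1/2 (one parent–offspring link: r = (1/2)^1 = 1/2).
Hamilton's rule: n·r·B > C  ⇒  n > C/(r·B) = 0.155/(0.5·0.199) = 1.558.
The smallest integer exceeding 1.558 is 2.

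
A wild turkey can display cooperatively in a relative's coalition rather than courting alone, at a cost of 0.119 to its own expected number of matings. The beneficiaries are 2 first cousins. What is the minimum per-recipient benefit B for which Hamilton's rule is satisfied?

r to a first cousin = 1/8 (first cousins share one grandparent pair — two paths of length 4: r = 2·(1/2)^4 = 1/8).
Hamilton's rule with n recipients of equal r: n·r·B > C, so B > C/(n·r) = 0.119/(2·0.125) = 0.476.

0.476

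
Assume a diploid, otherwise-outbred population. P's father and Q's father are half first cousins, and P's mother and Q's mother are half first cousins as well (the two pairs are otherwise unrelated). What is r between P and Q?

With two independent routes of shared ancestry, r is the sum of the two contributions.
P and Q are related in two ways: half second cousins through their fathers (r = 1/64) and half second cousins through their mothers (r = 1/64).
r = 1/64 + 1/64 = 0.03125.

0.03125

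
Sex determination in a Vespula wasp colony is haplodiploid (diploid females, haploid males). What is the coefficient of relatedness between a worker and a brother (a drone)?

Her haploid brother carries none of their father's genes and a random half of their mother's genome; that half matches the maternal half of her own genome with probability 1/2: r = 1/2 · 1/2 = 1/4.

0.25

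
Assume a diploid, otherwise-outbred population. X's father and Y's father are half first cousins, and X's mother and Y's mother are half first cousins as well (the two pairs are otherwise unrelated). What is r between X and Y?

Wright's path rule: contributions from independent ancestry routes add.
X and Y are related in two ways: half second cousins through their fathers (r = 1/64) and half second cousins through their mothers (r = 1/64).
r = 1/64 + 1/64 = 0.03125.

0.03125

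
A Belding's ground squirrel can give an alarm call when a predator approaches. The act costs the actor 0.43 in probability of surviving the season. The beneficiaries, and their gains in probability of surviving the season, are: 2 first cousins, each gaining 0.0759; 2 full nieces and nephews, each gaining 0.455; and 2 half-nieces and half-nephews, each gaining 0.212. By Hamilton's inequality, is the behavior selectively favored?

Hamilton's rule: the trait is favored when the sum of r·B over every recipient exceeds the actor's cost C.
r to a first cousin = 1/8 (first cousins share one grandparent pair — two paths of length 4: r = 2·(1/2)^4 = 1/8).
r to a full niece or nephew = 0.25 (full aunt/uncle↔niece/nephew: two paths of length 3 through the shared grandparent pair: r = 2·(1/2)^3 = 1/4).
r to a half-niece or half-nephew = 0.125 (half-aunt/uncle↔niece/nephew: one path of length 3: r = (1/2)^3 = 1/8).
Summing one r·B term per recipient: 2·0.125·0.0759 + 2·0.25·0.455 + 2·0.125·0.212 = 0.299475.
0.299475 < 0.43: the indirect benefit is less than the cost.

No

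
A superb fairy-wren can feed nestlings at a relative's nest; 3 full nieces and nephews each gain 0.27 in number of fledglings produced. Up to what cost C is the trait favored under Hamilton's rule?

r to a full niece or nephew = 0.25 (full aunt/uncle↔niece/nephew: two paths of length 3 through the shared grandparent pair: r = 2·(1/2)^3 = 1/4).
Hamilton's rule: n·r·B > C, so the trait is favored while C < n·r·B = 3·0.25·0.27 = 0.2025.

0.2025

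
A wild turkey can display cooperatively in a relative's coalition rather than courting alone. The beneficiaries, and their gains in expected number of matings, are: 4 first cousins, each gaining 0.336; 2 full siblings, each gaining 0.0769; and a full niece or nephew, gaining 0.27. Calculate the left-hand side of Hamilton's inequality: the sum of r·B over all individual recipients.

r to a first cousin = 0.125 (first cousins share one grandparent pair — two paths of length 4: r = 2·(1/2)^4 = 1/8).
r to a full sibling = 1/2 (full sibs share both parents — two paths of length 2: r = 2·(1/2)^2 = 1/2).
r to a full niece or nephew = 1/4 (full aunt/uncle↔niece/nephew: two paths of length 3 through the shared grandparent pair: r = 2·(1/2)^3 = 1/4).
Summing one r·B term per recipient: 4·0.125·0.336 + 2·0.5·0.0769 + 1·0.25·0.27 = 0.3124.

0.3124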